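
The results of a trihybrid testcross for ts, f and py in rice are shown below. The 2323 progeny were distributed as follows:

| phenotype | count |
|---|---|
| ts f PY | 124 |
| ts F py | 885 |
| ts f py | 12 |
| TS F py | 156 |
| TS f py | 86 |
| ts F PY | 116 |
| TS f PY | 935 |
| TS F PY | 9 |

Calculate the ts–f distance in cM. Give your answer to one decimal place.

13.0 cM

The two most frequent reciprocal classes, ts F py and TS f PY, are the parental types, so the F1 was ts F py / TS f PY.
The two rarest classes, ts f py and TS F PY, are the double crossovers. Comparing them with the parentals, only the f allele has switched, so f is the middle locus and the order is py – f – ts.
Crossovers in the f–ts interval produce the single-crossover classes TS F py and ts f PY (156 + 124 = 280) plus the double crossovers (21).
RF(f–ts) = (280 + 21) / 2323 = 301/2323 = 0.1296 → 13.0 cM.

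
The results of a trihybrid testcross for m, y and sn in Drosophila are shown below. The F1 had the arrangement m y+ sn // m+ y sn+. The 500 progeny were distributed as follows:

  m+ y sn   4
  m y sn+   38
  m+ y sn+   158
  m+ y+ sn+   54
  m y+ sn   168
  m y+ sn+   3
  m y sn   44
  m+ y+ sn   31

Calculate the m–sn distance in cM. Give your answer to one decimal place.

15.2 cM

The two rarest classes, m y+ sn+ and m+ y sn, are the double crossovers. Comparing them with the parentals, only the sn allele has switched, so sn is the middle locus and the order is y – sn – m.
Crossovers in the sn–m interval produce the single-crossover classes m+ y+ sn and m y sn+ (31 + 38 = 69) plus the double crossovers (7).
RF(sn–m) = (69 + 7) / 500 = 76/500 = 0.1520 → 15.2 cM.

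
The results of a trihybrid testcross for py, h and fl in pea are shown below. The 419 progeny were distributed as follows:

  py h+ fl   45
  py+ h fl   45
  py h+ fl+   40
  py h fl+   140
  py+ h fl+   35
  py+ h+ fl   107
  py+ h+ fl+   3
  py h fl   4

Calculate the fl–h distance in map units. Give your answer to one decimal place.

22.0 map units

The two most frequent reciprocal classes, py h fl+ and py+ h+ fl, are the parental types, so the F1 was py h fl+ / py+ h+ fl.
The two rarest classes, py h fl and py+ h+ fl+, are the double crossovers. Comparing them with the parentals, only the fl allele has switched, so fl is the middle locus and the order is py – fl – h.
Crossovers in the fl–h interval produce the single-crossover classes py h+ fl+ and py+ h fl (40 + 45 = 85) plus the double crossovers (7).
RF(fl–h) = (85 + 7) / 419 = 92/419 = 0.2196 → 22.0 map units.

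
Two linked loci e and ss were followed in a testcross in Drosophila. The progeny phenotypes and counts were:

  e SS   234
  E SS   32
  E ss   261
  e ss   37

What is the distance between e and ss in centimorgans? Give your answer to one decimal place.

The two most frequent classes, E ss (261) and e SS (234), are the parental types, so the F1 was E ss / e SS.
The recombinant classes are E SS and e ss: 32 + 37 = 69.
Recombination frequency = 69/564 = 0.1223 ≈ 12.2%, i.e. 12.2 centimorgans.

12.2 centimorgans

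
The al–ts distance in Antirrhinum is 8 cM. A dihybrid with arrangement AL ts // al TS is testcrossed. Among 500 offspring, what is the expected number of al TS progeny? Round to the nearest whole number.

A map distance of 8 cM corresponds to a recombination frequency of 0.080.
The F1 is AL ts / al TS, so al TS is a parental gamete class with expected frequency (1 − r)/2 = 0.920/2 = 0.4600.
Expected number = 0.4600 × 500 = 230.00 ≈ 230.

230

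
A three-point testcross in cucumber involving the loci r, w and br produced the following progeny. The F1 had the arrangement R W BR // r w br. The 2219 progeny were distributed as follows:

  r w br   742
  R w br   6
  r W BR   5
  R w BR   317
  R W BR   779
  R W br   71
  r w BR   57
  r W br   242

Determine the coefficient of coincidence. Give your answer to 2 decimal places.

0.31

The two rarest classes, r W BR and R w br, are the double crossovers. Comparing them with the parentals, only the r allele has switched, so r is the middle locus and the order is br – r – w.
br–r: (128 + 11)/2219 = 0.0626; r–w: (559 + 11)/2219 = 0.2569.
Expected DCO frequency = 0.0626 × 0.2569 ≈ 0.01608; observed = 11/2219 ≈ 0.00496.
Coefficient of coincidence = 0.00496/0.01608 ≈ 0.31.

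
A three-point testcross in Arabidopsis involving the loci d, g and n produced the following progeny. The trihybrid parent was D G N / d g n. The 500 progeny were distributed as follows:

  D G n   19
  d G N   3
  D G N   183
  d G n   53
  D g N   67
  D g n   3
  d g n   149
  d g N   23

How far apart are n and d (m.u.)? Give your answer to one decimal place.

9.6 m.u.

The two rarest classes, d G N and D g n, are the double crossovers. Comparing them with the parentals, only the d allele has switched, so d is the middle locus and the order is n – d – g.
Crossovers in the n–d interval produce the single-crossover classes D G n and d g N (19 + 23 = 42) plus the double crossovers (6).
RF(n–d) = (42 + 6) / 500 = 48/500 = 0.0960 → 9.6 m.u.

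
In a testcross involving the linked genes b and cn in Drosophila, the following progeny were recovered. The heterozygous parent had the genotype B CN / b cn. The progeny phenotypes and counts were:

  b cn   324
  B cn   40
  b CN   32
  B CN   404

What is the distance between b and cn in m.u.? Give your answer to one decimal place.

The recombinant classes are B cn and b CN: 40 + 32 = 72.
Recombination frequency = 72/800 = 0.0900 ≈ 9.0%, i.e. 9.0 m.u.

9.0 m.u.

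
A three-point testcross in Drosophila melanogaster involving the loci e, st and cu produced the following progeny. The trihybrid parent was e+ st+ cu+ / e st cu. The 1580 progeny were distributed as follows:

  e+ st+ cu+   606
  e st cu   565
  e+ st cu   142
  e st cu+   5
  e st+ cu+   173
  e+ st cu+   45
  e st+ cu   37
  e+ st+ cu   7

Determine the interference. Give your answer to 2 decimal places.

The two rarest classes, e+ st+ cu and e st cu+, are the double crossovers. Comparing them with the parentals, only the cu allele has switched, so cu is the middle locus and the order is st – cu – e.
st–cu: (82 + 12)/1580 = 0.0595; cu–e: (315 + 12)/1580 = 0.2070.
Expected DCO frequency = 0.0595 × 0.2070 ≈ 0.01232; observed = 12/1580 ≈ 0.00759.
Coefficient of coincidence = 0.00759/0.01232 ≈ 0.62; interference = 1 − 0.62 = 0.38.

0.38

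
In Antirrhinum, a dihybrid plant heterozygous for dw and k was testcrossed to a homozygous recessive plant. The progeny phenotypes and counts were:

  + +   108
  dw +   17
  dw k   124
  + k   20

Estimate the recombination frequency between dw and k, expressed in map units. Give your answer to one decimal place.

13.8 map units

The two most frequent classes, + + (108) and dw k (124), are the parental types, so the F1 was + + / dw k.
The recombinant classes are + k and dw +: 20 + 17 = 37.
Recombination frequency = 37/269 = 0.1375 ≈ 13.8%, i.e. 13.8 map units.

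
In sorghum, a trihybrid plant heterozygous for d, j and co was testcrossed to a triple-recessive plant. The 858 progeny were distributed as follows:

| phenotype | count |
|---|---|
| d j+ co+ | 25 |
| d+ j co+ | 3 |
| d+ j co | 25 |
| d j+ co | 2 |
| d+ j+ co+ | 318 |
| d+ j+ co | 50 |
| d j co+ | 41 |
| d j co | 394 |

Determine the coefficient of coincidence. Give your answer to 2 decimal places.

0.81

The two most frequent reciprocal classes, d+ j+ co+ and d j co, are the parental types, so the F1 was d+ j+ co+ / d j co.
The two rarest classes, d+ j co+ and d j+ co, are the double crossovers. Comparing them with the parentals, only the j allele has switched, so j is the middle locus and the order is co – j – d.
co–j: (91 + 5)/858 = 0.1119; j–d: (50 + 5)/858 = 0.0641.
Expected DCO frequency = 0.1119 × 0.0641 ≈ 0.00717; observed = 5/858 ≈ 0.00583.
Coefficient of coincidence = 0.00583/0.00717 ≈ 0.81.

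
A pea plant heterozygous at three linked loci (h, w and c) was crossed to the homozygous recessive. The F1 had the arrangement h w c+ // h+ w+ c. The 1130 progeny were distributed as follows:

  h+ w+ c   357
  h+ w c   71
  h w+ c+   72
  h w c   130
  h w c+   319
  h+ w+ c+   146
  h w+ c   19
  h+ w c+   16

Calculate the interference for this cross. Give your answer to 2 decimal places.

0.29

The two rarest classes, h+ w c+ and h w+ c, are the double crossovers. Comparing them with the parentals, only the h allele has switched, so h is the middle locus and the order is c – h – w.
c–h: (276 + 35)/1130 = 0.2752; h–w: (143 + 35)/1130 = 0.1575.
Expected DCO frequency = 0.2752 × 0.1575 ≈ 0.04334; observed = 35/1130 ≈ 0.03097.
Coefficient of coincidence = 0.03097/0.04334 ≈ 0.71; interference = 1 − 0.71 = 0.29.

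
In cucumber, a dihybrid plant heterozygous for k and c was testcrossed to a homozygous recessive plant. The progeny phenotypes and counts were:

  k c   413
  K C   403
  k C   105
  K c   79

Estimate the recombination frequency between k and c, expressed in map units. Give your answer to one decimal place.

18.4 map units

The two most frequent classes, K C (403) and k c (413), are the parental types, so the F1 was K C / k c.
The recombinant classes are K c and k C: 79 + 105 = 184.
Recombination frequency = 184/1000 = 0.1840 ≈ 18.4%, i.e. 18.4 map units.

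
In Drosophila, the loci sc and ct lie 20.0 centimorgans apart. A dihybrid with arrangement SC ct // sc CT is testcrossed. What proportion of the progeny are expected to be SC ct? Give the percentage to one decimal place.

A map distance of 20.0 centimorgans corresponds to a recombination frequency of 0.200.
The F1 is SC ct / sc CT, so SC ct is a parental gamete class with expected frequency (1 − r)/2 = 0.800/2 = 0.4000.
That is 0.4000 = 40.0% of the progeny.

40.0%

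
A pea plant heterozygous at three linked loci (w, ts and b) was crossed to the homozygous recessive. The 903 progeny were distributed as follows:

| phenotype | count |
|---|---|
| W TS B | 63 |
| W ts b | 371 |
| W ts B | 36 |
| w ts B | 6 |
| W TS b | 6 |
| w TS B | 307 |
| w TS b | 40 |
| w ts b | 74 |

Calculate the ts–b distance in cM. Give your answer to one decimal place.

9.7 cM

The two most frequent reciprocal classes, W ts b and w TS B, are the parental types, so the F1 was W ts b / w TS B.
The two rarest classes, W TS b and w ts B, are the double crossovers. Comparing them with the parentals, only the ts allele has switched, so ts is the middle locus and the order is b – ts – w.
Crossovers in the b–ts interval produce the single-crossover classes W ts B and w TS b (36 + 40 = 76) plus the double crossovers (12).
RF(b–ts) = (76 + 12) / 903 = 88/903 = 0.0975 → 9.7 cM.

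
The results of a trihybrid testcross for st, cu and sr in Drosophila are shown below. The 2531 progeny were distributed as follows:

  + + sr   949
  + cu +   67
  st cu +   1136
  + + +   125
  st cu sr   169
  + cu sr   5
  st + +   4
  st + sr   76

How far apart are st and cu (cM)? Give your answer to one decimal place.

The two most frequent reciprocal classes, st cu + and + + sr, are the parental types, so the F1 was st cu + / + + sr.
The two rarest classes, st + + and + cu sr, are the double crossovers. Comparing them with the parentals, only the cu allele has switched, so cu is the middle locus and the order is sr – cu – st.
Crossovers in the cu–st interval produce the single-crossover classes + cu + and st + sr (67 + 76 = 143) plus the double crossovers (9).
RF(cu–st) = (143 + 9) / 2531 = 152/2531 = 0.0601 → 6.0 cM.

6.0 cM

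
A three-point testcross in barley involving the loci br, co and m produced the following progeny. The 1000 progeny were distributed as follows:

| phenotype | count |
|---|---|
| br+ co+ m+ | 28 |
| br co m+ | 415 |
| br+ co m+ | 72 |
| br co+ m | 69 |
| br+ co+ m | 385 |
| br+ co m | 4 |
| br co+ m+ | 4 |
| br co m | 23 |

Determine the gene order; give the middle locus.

co

The two most frequent reciprocal classes, br co m+ and br+ co+ m, are the parental types, so the F1 was br co m+ / br+ co+ m.
The two rarest classes, br co+ m+ and br+ co m, are the double crossovers. Comparing them with the parentals, only the co allele has switched, so co is the middle locus and the order is m – co – br.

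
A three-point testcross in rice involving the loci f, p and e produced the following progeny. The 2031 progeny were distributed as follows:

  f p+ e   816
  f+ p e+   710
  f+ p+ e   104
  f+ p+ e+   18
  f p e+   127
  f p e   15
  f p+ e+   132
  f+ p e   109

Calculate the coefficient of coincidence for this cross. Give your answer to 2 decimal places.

0.93

The two most frequent reciprocal classes, f+ p e+ and f p+ e, are the parental types, so the F1 was f+ p e+ / f p+ e.
The two rarest classes, f+ p+ e+ and f p e, are the double crossovers. Comparing them with the parentals, only the p allele has switched, so p is the middle locus and the order is e – p – f.
e–p: (241 + 33)/2031 = 0.1349; p–f: (231 + 33)/2031 = 0.1300.
Expected DCO frequency = 0.1349 × 0.1300 ≈ 0.01754; observed = 33/2031 ≈ 0.01625.
Coefficient of coincidence = 0.01625/0.01754 ≈ 0.93.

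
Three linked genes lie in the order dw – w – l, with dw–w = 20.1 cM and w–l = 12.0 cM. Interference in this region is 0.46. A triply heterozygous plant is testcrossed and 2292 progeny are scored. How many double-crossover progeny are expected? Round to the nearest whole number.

Map distances give recombination frequencies of 0.201 and 0.120 for the two intervals.
With interference 0.46 (so coincidence = 0.54), expected double-crossover frequency = 0.201 × 0.120 × 0.54 = 0.01302.
Expected number = 0.01302 × 2292 = 29.85 ≈ 30.

30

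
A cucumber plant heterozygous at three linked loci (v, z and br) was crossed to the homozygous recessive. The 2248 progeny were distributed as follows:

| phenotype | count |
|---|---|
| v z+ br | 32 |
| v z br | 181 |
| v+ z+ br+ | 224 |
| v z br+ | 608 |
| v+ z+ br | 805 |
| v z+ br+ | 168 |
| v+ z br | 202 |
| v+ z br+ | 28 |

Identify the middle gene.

v

The two most frequent reciprocal classes, v z br+ and v+ z+ br, are the parental types, so the F1 was v z br+ / v+ z+ br.
The two rarest classes, v+ z br+ and v z+ br, are the double crossovers. Comparing them with the parentals, only the v allele has switched, so v is the middle locus and the order is br – v – z.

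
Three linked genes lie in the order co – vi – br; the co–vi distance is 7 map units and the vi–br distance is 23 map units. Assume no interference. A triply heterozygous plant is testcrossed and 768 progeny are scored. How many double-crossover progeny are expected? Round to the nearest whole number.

12

Map distances give recombination frequencies of 0.070 and 0.230 for the two intervals.
With no interference, expected double-crossover frequency = 0.070 × 0.230 = 0.01610.
Expected number = 0.01610 × 768 = 12.36 ≈ 12.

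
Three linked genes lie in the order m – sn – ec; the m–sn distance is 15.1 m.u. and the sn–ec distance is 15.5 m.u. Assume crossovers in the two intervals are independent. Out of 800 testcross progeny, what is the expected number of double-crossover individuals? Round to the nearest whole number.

Map distances give recombination frequencies of 0.151 and 0.155 for the two intervals.
With no interference, expected double-crossover frequency = 0.151 × 0.155 = 0.02340.
Expected number = 0.02340 × 800 = 18.72 ≈ 19.

19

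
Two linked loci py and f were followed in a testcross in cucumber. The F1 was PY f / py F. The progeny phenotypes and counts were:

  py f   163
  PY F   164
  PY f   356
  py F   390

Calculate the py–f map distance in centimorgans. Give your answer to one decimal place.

The recombinant classes are PY F and py f: 164 + 163 = 327.
Recombination frequency = 327/1073 = 0.3048 ≈ 30.5%, i.e. 30.5 centimorgans.

30.5 centimorgans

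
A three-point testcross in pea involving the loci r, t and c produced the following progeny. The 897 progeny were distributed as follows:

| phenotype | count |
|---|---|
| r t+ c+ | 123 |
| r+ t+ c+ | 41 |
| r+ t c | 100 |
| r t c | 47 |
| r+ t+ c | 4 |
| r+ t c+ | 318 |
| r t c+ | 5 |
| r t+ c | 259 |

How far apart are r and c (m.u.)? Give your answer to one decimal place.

The two most frequent reciprocal classes, r t+ c and r+ t c+, are the parental types, so the F1 was r t+ c / r+ t c+.
The two rarest classes, r+ t+ c and r t c+, are the double crossovers. Comparing them with the parentals, only the r allele has switched, so r is the middle locus and the order is t – r – c.
Crossovers in the r–c interval produce the single-crossover classes r t+ c+ and r+ t c (123 + 100 = 223) plus the double crossovers (9).
RF(r–c) = (223 + 9) / 897 = 232/897 = 0.2586 → 25.9 m.u.

25.9 m.u.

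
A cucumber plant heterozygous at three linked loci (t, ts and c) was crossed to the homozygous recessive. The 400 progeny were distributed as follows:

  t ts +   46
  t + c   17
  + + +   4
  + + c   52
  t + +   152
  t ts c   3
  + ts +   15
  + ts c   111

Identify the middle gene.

The two most frequent reciprocal classes, t + + and + ts c, are the parental types, so the F1 was t + + / + ts c.
The two rarest classes, + + + and t ts c, are the double crossovers. Comparing them with the parentals, only the t allele has switched, so t is the middle locus and the order is ts – t – c.

t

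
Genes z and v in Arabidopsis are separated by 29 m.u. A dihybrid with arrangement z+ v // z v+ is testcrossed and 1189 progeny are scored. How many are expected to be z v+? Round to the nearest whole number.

422

A map distance of 29 m.u. corresponds to a recombination frequency of 0.290.
The F1 is z+ v / z v+, so z v+ is a parental gamete class with expected frequency (1 − r)/2 = 0.710/2 = 0.3550.
Expected number = 0.3550 × 1189 = 422.09 ≈ 422.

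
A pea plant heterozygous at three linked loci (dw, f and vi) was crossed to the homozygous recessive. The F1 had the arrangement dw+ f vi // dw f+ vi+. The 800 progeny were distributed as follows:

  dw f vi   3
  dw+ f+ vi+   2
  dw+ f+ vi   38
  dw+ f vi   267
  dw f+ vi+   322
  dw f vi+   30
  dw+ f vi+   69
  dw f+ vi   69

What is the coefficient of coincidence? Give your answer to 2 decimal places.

0.38

The two rarest classes, dw f vi and dw+ f+ vi+, are the double crossovers. Comparing them with the parentals, only the dw allele has switched, so dw is the middle locus and the order is f – dw – vi.
f–dw: (68 + 5)/800 = 0.0912; dw–vi: (138 + 5)/800 = 0.1787.
Expected DCO frequency = 0.0912 × 0.1787 ≈ 0.01630; observed = 5/800 ≈ 0.00625.
Coefficient of coincidence = 0.00625/0.01630 ≈ 0.38.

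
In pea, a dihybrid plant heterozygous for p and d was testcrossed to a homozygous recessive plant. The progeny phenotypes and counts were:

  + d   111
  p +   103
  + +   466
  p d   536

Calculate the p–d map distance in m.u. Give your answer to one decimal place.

17.6 m.u.

The two most frequent classes, + + (466) and p d (536), are the parental types, so the F1 was + + / p d.
The recombinant classes are + d and p +: 111 + 103 = 214.
Recombination frequency = 214/1216 = 0.1760 ≈ 17.6%, i.e. 17.6 m.u.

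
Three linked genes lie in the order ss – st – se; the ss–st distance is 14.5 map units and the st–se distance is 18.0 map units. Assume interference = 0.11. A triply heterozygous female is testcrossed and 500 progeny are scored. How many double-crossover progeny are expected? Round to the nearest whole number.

Map distances give recombination frequencies of 0.145 and 0.180 for the two intervals.
With interference 0.11 (so coincidence = 0.89), expected double-crossover frequency = 0.145 × 0.180 × 0.89 = 0.02323.
Expected number = 0.02323 × 500 = 11.61 ≈ 12.

12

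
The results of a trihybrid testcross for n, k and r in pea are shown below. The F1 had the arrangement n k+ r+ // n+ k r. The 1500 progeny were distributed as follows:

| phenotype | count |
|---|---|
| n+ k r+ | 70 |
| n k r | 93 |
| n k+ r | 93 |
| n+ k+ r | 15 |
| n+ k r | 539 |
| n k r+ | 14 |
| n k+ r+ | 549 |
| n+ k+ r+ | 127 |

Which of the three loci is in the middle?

The two rarest classes, n k r+ and n+ k+ r, are the double crossovers. Comparing them with the parentals, only the k allele has switched, so k is the middle locus and the order is r – k – n.

k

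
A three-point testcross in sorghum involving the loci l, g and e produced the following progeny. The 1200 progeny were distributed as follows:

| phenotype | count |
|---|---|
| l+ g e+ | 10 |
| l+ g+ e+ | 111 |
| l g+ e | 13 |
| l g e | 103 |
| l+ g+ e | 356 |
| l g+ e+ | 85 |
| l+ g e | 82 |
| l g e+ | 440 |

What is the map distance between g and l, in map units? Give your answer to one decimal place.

The two most frequent reciprocal classes, l+ g+ e and l g e+, are the parental types, so the F1 was l+ g+ e / l g e+.
The two rarest classes, l g+ e and l+ g e+, are the double crossovers. Comparing them with the parentals, only the l allele has switched, so l is the middle locus and the order is e – l – g.
Crossovers in the l–g interval produce the single-crossover classes l+ g e and l g+ e+ (82 + 85 = 167) plus the double crossovers (23).
RF(l–g) = (167 + 23) / 1200 = 190/1200 = 0.1583 → 15.8 map units.

15.8 map units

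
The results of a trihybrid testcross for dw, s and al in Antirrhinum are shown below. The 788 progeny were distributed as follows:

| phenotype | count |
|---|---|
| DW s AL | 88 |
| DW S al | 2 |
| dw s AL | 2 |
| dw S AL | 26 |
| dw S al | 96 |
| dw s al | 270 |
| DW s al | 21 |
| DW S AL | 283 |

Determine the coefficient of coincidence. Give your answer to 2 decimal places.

The two most frequent reciprocal classes, dw s al and DW S AL, are the parental types, so the F1 was dw s al / DW S AL.
The two rarest classes, dw s AL and DW S al, are the double crossovers. Comparing them with the parentals, only the al allele has switched, so al is the middle locus and the order is s – al – dw.
s–al: (184 + 4)/788 = 0.2386; al–dw: (47 + 4)/788 = 0.0647.
Expected DCO frequency = 0.2386 × 0.0647 ≈ 0.01544; observed = 4/788 ≈ 0.00508.
Coefficient of coincidence = 0.00508/0.01544 ≈ 0.33.

0.33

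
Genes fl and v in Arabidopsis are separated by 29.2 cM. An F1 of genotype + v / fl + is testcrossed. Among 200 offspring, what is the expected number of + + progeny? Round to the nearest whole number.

A map distance of 29.2 cM corresponds to a recombination frequency of 0.292.
The F1 is + v / fl +, so + + is a recombinant gamete class with expected frequency r/2 = 0.292/2 = 0.1460.
Expected number = 0.1460 × 200 = 29.20 ≈ 29.

29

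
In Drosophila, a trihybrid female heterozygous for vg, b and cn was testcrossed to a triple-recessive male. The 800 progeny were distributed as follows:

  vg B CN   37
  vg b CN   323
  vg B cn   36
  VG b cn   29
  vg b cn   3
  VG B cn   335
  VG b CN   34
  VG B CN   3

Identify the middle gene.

cn

The two most frequent reciprocal classes, VG B cn and vg b CN, are the parental types, so the F1 was VG B cn / vg b CN.
The two rarest classes, VG B CN and vg b cn, are the double crossovers. Comparing them with the parentals, only the cn allele has switched, so cn is the middle locus and the order is vg – cn – b.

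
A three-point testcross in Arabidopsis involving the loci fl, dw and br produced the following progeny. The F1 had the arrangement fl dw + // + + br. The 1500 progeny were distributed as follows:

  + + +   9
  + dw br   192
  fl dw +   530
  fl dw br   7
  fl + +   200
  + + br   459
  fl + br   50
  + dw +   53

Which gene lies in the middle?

br

The two rarest classes, fl dw br and + + +, are the double crossovers. Comparing them with the parentals, only the br allele has switched, so br is the middle locus and the order is fl – br – dw.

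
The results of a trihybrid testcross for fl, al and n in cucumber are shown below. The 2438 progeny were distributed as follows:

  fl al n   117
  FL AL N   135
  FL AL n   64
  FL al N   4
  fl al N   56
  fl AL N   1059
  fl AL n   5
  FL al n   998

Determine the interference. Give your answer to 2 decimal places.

The two most frequent reciprocal classes, FL al n and fl AL N, are the parental types, so the F1 was FL al n / fl AL N.
The two rarest classes, FL al N and fl AL n, are the double crossovers. Comparing them with the parentals, only the n allele has switched, so n is the middle locus and the order is al – n – fl.
al–n: (120 + 9)/2438 = 0.0529; n–fl: (252 + 9)/2438 = 0.1071.
Expected DCO frequency = 0.0529 × 0.1071 ≈ 0.00567; observed = 9/2438 ≈ 0.00369.
Coefficient of coincidence = 0.00369/0.00567 ≈ 0.65; interference = 1 − 0.65 = 0.35.

0.35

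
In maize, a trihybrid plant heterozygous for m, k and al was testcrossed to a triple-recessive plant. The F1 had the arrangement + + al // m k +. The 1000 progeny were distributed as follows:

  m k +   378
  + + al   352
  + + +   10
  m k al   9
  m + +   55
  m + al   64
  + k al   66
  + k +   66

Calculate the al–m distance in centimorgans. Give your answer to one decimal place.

The two rarest classes, + + + and m k al, are the double crossovers. Comparing them with the parentals, only the al allele has switched, so al is the middle locus and the order is k – al – m.
Crossovers in the al–m interval produce the single-crossover classes m + al and + k + (64 + 66 = 130) plus the double crossovers (19).
RF(al–m) = (130 + 19) / 1000 = 149/1000 = 0.1490 → 14.9 centimorgans.

14.9 centimorgans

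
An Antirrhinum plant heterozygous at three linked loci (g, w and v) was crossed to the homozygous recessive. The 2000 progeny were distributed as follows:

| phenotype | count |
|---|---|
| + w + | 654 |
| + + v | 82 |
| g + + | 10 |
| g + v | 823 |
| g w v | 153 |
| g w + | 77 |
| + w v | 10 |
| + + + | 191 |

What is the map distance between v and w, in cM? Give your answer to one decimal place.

The two most frequent reciprocal classes, + w + and g + v, are the parental types, so the F1 was + w + / g + v.
The two rarest classes, + w v and g + +, are the double crossovers. Comparing them with the parentals, only the v allele has switched, so v is the middle locus and the order is g – v – w.
Crossovers in the v–w interval produce the single-crossover classes + + + and g w v (191 + 153 = 344) plus the double crossovers (20).
RF(v–w) = (344 + 20) / 2000 = 364/2000 = 0.1820 → 18.2 cM.

18.2 cM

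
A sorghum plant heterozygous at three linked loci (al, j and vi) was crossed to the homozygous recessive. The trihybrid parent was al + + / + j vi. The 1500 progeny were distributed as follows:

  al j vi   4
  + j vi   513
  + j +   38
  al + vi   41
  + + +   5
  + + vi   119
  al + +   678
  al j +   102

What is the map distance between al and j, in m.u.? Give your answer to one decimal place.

The two rarest classes, + + + and al j vi, are the double crossovers. Comparing them with the parentals, only the al allele has switched, so al is the middle locus and the order is vi – al – j.
Crossovers in the al–j interval produce the single-crossover classes al j + and + + vi (102 + 119 = 221) plus the double crossovers (9).
RF(al–j) = (221 + 9) / 1500 = 230/1500 = 0.1533 → 15.3 m.u.

15.3 m.u.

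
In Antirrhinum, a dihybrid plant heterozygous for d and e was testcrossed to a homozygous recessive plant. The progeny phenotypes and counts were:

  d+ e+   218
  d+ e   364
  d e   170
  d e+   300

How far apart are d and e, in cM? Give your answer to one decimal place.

The two most frequent classes, d+ e (364) and d e+ (300), are the parental types, so the F1 was d+ e / d e+.
The recombinant classes are d+ e+ and d e: 218 + 170 = 388.
Recombination frequency = 388/1052 = 0.3688 ≈ 36.9%, i.e. 36.9 cM.

36.9 cM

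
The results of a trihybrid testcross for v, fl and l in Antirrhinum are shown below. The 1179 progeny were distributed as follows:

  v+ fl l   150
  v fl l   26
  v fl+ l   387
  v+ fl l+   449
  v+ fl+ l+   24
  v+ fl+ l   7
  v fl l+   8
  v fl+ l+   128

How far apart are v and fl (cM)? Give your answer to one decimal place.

5.5 cM

The two most frequent reciprocal classes, v+ fl l+ and v fl+ l, are the parental types, so the F1 was v+ fl l+ / v fl+ l.
The two rarest classes, v fl l+ and v+ fl+ l, are the double crossovers. Comparing them with the parentals, only the v allele has switched, so v is the middle locus and the order is l – v – fl.
Crossovers in the v–fl interval produce the single-crossover classes v+ fl+ l+ and v fl l (24 + 26 = 50) plus the double crossovers (15).
RF(v–fl) = (50 + 15) / 1179 = 65/1179 = 0.0551 → 5.5 cM.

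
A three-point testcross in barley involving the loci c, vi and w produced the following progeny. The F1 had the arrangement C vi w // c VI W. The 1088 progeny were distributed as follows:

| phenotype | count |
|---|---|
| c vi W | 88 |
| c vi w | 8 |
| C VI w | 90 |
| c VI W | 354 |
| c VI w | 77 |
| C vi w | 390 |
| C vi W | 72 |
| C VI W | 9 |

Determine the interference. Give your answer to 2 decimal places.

The two rarest classes, c vi w and C VI W, are the double crossovers. Comparing them with the parentals, only the c allele has switched, so c is the middle locus and the order is w – c – vi.
w–c: (149 + 17)/1088 = 0.1526; c–vi: (178 + 17)/1088 = 0.1792.
Expected DCO frequency = 0.1526 × 0.1792 ≈ 0.02735; observed = 17/1088 ≈ 0.01562.
Coefficient of coincidence = 0.01562/0.02735 ≈ 0.57; interference = 1 − 0.57 = 0.43.

0.43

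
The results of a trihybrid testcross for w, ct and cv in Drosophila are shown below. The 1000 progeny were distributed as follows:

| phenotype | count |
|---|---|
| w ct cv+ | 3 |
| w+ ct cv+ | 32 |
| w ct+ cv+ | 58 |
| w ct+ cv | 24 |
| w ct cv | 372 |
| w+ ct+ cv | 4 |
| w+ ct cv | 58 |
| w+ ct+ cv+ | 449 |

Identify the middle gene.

cv

The two most frequent reciprocal classes, w ct cv and w+ ct+ cv+, are the parental types, so the F1 was w ct cv / w+ ct+ cv+.
The two rarest classes, w ct cv+ and w+ ct+ cv, are the double crossovers. Comparing them with the parentals, only the cv allele has switched, so cv is the middle locus and the order is ct – cv – w.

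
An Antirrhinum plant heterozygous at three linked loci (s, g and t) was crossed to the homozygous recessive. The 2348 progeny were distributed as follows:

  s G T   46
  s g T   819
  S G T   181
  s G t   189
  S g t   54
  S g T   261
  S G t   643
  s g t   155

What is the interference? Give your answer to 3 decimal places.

The two most frequent reciprocal classes, s g T and S G t, are the parental types, so the F1 was s g T / S G t.
The two rarest classes, s G T and S g t, are the double crossovers. Comparing them with the parentals, only the g allele has switched, so g is the middle locus and the order is s – g – t.
s–g: (450 + 100)/2348 = 0.2342; g–t: (336 + 100)/2348 = 0.1857.
Expected DCO frequency = 0.2342 × 0.1857 ≈ 0.04349; observed = 100/2348 ≈ 0.04259.
Coefficient of coincidence = 0.04259/0.04349 ≈ 0.979; interference = 1 − 0.979 = 0.021.

0.021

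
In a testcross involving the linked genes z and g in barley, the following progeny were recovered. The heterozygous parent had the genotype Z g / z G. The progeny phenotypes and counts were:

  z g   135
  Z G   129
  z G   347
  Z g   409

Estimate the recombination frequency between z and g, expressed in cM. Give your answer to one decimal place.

25.9 cM

The recombinant classes are Z G and z g: 129 + 135 = 264.
Recombination frequency = 264/1020 = 0.2588 ≈ 25.9%, i.e. 25.9 cM.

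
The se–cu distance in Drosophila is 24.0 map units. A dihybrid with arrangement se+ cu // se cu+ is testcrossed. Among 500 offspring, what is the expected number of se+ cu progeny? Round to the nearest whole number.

A map distance of 24.0 map units corresponds to a recombination frequency of 0.240.
The F1 is se+ cu / se cu+, so se+ cu is a parental gamete class with expected frequency (1 − r)/2 = 0.760/2 = 0.3800.
Expected number = 0.3800 × 500 = 190.00 ≈ 190.

190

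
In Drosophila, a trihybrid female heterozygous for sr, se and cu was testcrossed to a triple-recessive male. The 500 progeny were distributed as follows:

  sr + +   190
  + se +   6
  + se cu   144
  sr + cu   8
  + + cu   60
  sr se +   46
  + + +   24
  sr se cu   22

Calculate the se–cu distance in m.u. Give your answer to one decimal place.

24.0 m.u.

The two most frequent reciprocal classes, + se cu and sr + +, are the parental types, so the F1 was + se cu / sr + +.
The two rarest classes, + se + and sr + cu, are the double crossovers. Comparing them with the parentals, only the cu allele has switched, so cu is the middle locus and the order is se – cu – sr.
Crossovers in the se–cu interval produce the single-crossover classes + + cu and sr se + (60 + 46 = 106) plus the double crossovers (14).
RF(se–cu) = (106 + 14) / 500 = 120/500 = 0.2400 → 24.0 m.u.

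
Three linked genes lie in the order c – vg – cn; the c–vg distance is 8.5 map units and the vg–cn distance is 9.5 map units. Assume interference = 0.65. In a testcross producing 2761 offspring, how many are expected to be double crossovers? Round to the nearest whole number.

8

Map distances give recombination frequencies of 0.085 and 0.095 for the two intervals.
With interference 0.65 (so coincidence = 0.35), expected double-crossover frequency = 0.085 × 0.095 × 0.35 = 0.00283.
Expected number = 0.00283 × 2761 = 7.80 ≈ 8.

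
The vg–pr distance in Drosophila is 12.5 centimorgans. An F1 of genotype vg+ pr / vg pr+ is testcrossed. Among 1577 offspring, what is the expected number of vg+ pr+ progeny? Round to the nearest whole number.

A map distance of 12.5 centimorgans corresponds to a recombination frequency of 0.125.
The F1 is vg+ pr / vg pr+, so vg+ pr+ is a recombinant gamete class with expected frequency r/2 = 0.125/2 = 0.0625.
Expected number = 0.0625 × 1577 = 98.56 ≈ 99.

99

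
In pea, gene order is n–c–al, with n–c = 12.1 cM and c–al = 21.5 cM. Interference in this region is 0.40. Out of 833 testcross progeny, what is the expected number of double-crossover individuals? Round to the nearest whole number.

Map distances give recombination frequencies of 0.121 and 0.215 for the two intervals.
With interference 0.40 (so coincidence = 0.60), expected double-crossover frequency = 0.121 × 0.215 × 0.60 = 0.01561.
Expected number = 0.01561 × 833 = 13.00 ≈ 13.

13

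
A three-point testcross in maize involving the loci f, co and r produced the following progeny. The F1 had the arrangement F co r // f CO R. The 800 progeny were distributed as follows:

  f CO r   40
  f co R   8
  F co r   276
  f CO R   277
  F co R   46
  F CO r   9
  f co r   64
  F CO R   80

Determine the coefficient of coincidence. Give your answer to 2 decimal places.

The two rarest classes, F CO r and f co R, are the double crossovers. Comparing them with the parentals, only the co allele has switched, so co is the middle locus and the order is f – co – r.
f–co: (144 + 17)/800 = 0.2013; co–r: (86 + 17)/800 = 0.1288.
Expected DCO frequency = 0.2013 × 0.1288 ≈ 0.02593; observed = 17/800 ≈ 0.02125.
Coefficient of coincidence = 0.02125/0.02593 ≈ 0.82.

0.82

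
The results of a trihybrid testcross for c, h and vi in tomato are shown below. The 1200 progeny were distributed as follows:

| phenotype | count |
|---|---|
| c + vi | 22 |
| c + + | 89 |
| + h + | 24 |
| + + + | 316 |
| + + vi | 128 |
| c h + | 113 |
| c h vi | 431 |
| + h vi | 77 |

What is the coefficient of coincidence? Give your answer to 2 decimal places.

0.91

The two most frequent reciprocal classes, c h vi and + + +, are the parental types, so the F1 was c h vi / + + +.
The two rarest classes, c + vi and + h +, are the double crossovers. Comparing them with the parentals, only the h allele has switched, so h is the middle locus and the order is c – h – vi.
c–h: (166 + 46)/1200 = 0.1767; h–vi: (241 + 46)/1200 = 0.2392.
Expected DCO frequency = 0.1767 × 0.2392 ≈ 0.04227; observed = 46/1200 ≈ 0.03833.
Coefficient of coincidence = 0.03833/0.04227 ≈ 0.91.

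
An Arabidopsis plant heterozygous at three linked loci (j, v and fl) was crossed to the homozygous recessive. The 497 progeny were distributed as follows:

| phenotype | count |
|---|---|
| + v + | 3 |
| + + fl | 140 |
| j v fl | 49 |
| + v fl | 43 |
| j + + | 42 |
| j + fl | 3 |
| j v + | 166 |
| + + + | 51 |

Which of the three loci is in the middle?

j

The two most frequent reciprocal classes, + + fl and j v +, are the parental types, so the F1 was + + fl / j v +.
The two rarest classes, j + fl and + v +, are the double crossovers. Comparing them with the parentals, only the j allele has switched, so j is the middle locus and the order is v – j – fl.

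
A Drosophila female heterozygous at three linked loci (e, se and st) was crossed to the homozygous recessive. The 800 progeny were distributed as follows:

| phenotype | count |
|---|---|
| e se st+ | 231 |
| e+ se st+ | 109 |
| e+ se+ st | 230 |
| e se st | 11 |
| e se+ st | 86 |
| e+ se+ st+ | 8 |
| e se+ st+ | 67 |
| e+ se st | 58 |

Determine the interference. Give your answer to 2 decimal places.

0.51

The two most frequent reciprocal classes, e+ se+ st and e se st+, are the parental types, so the F1 was e+ se+ st / e se st+.
The two rarest classes, e+ se+ st+ and e se st, are the double crossovers. Comparing them with the parentals, only the st allele has switched, so st is the middle locus and the order is e – st – se.
e–st: (195 + 19)/800 = 0.2675; st–se: (125 + 19)/800 = 0.1800.
Expected DCO frequency = 0.2675 × 0.1800 ≈ 0.04815; observed = 19/800 ≈ 0.02375.
Coefficient of coincidence = 0.02375/0.04815 ≈ 0.49; interference = 1 − 0.49 = 0.51.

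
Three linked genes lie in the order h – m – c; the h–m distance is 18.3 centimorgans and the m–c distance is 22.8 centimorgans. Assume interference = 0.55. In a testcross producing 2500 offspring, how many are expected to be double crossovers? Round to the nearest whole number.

Map distances give recombination frequencies of 0.183 and 0.228 for the two intervals.
With interference 0.55 (so coincidence = 0.45), expected double-crossover frequency = 0.183 × 0.228 × 0.45 = 0.01878.
Expected number = 0.01878 × 2500 = 46.94 ≈ 47.

47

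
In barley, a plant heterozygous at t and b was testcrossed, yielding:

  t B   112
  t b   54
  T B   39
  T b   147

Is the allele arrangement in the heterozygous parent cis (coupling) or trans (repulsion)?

The two most frequent classes are T b (147) and t B (112); these are the parental (non-recombinant) types.
So the F1 carried T b on one chromosome and t B on the other — the recessive alleles are on opposite chromosomes (trans / repulsion).

trans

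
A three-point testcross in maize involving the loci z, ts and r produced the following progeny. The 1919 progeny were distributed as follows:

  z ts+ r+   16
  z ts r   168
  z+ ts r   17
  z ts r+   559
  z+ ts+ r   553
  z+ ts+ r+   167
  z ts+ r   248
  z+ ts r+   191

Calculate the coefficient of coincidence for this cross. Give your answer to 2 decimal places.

The two most frequent reciprocal classes, z+ ts+ r and z ts r+, are the parental types, so the F1 was z+ ts+ r / z ts r+.
The two rarest classes, z+ ts r and z ts+ r+, are the double crossovers. Comparing them with the parentals, only the ts allele has switched, so ts is the middle locus and the order is z – ts – r.
z–ts: (439 + 33)/1919 = 0.2460; ts–r: (335 + 33)/1919 = 0.1918.
Expected DCO frequency = 0.2460 × 0.1918 ≈ 0.04718; observed = 33/1919 ≈ 0.01720.
Coefficient of coincidence = 0.01720/0.04718 ≈ 0.36.

0.36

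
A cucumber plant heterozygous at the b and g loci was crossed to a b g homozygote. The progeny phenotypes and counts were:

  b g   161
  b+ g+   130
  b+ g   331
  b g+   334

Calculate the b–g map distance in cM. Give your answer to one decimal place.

30.4 cM

The two most frequent classes, b+ g (331) and b g+ (334), are the parental types, so the F1 was b+ g / b g+.
The recombinant classes are b+ g+ and b g: 130 + 161 = 291.
Recombination frequency = 291/956 = 0.3044 ≈ 30.4%, i.e. 30.4 cM.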